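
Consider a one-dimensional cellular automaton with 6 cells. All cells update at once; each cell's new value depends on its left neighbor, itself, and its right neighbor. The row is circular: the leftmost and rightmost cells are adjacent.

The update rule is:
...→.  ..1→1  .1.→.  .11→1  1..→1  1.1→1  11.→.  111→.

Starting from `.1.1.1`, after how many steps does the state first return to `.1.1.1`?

step 1: 1.1.1.
step 2: .1.1.1

2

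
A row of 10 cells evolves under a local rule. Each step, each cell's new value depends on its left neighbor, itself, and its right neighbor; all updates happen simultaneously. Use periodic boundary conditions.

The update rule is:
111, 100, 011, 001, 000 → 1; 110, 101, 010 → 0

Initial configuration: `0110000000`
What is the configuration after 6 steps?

1101111111
1001111111
0111111111
0111111110
1111111101
1111111001

1111111001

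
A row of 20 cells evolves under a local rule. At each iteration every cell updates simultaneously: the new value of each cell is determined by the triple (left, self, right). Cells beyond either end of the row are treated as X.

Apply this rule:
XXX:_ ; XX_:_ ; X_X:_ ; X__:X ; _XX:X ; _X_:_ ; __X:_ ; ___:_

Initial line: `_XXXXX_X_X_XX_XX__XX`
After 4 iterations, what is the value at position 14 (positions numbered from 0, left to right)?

X

iteration 1: _X_________X__X_X_X_
iteration 2: __X_________X_______
iteration 3: X__X_________X______
iteration 4: _X__X_________X_____
position 14 holds X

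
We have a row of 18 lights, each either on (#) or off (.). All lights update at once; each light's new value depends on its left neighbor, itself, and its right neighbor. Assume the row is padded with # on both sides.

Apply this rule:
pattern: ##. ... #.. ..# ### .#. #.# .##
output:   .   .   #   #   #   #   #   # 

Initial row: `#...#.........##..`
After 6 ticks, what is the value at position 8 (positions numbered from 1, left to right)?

#

.#.###.......##.##
#####.#.....##.###
####.###...##.####
###.###.#.##.#####
##.###.####.######
#.###.####.#######
position 8 holds #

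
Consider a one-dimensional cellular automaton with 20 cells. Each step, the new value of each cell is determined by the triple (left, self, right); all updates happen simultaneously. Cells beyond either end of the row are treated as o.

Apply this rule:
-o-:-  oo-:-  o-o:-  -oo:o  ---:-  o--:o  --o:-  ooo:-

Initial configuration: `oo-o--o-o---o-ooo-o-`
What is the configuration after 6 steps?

----o----o----o-----
o----o----o----o----
-o----o----o----o---
--o----o----o----o--
o--o----o----o----o-
-o--o----o----o-----

-o--o----o----o-----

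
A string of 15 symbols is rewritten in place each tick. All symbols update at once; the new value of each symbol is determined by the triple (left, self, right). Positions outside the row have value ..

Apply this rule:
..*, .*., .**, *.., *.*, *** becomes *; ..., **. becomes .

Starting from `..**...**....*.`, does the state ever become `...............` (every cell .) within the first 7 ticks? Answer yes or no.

tick 1: .**.*.**.*..***
tick 2: **.****.******.
tick 3: *.****.******.*
tick 4: *****.******.**
tick 5: ****.******.**.
tick 6: ***.******.**.*
tick 7: **.******.**.**
tick 7 is **.******.**.**, still not uniform .

no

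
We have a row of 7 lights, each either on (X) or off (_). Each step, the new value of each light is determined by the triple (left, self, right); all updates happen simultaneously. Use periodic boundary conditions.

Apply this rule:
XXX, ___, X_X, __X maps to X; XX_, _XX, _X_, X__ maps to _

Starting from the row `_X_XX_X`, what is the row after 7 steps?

_X_X__X

step 1: X_X__X_
step 2: _X__X_X
step 3: X__X_X_
step 4: __X_X_X
step 5: _X_X_X_
step 6: X_X_X__
step 7: _X_X__X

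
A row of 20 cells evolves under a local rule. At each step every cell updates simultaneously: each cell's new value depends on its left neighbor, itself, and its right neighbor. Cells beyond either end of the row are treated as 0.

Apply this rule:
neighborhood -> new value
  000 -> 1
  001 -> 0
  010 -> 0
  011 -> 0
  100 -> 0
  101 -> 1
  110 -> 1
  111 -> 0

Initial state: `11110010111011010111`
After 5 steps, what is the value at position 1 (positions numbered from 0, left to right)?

step 1: 00010001001101101001
step 2: 11000100000110110000
step 3: 01010001110011010111
step 4: 00100100010001101001
step 5: 10000001000100110000
position 1 holds 0

0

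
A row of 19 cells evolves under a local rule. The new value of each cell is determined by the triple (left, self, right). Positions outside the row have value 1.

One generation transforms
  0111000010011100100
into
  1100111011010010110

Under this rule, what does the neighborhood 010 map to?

1

At position 8 the neighborhood is 010; the next row has 1 there.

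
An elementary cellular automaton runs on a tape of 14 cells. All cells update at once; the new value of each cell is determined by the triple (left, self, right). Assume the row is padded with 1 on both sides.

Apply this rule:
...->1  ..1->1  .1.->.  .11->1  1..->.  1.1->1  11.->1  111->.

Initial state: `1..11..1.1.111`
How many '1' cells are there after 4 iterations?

1.111.1.1.11..
111.11.1.111.1
..11111.11.111
.11...111111..
count of 1: 8

8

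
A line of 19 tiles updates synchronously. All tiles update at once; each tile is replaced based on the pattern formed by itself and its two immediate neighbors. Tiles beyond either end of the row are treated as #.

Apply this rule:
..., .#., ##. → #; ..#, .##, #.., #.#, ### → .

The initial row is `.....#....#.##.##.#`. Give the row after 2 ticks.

.###.#.##.#..#..#..
...#.#..#.#..#..#..

...#.#..#.#..#..#..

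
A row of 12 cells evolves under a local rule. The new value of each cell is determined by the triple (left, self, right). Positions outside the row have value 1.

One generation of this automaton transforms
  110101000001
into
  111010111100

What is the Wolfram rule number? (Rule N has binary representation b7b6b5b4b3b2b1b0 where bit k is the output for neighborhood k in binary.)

241

position 0: 111 → 1  (bit 7 = 1)
position 1: 110 → 1  (bit 6 = 1)
position 2: 101 → 1  (bit 5 = 1)
position 6: 100 → 1  (bit 4 = 1)
position 11: 011 → 0  (bit 3 = 0)
position 3: 010 → 0  (bit 2 = 0)
position 10: 001 → 0  (bit 1 = 0)
position 7: 000 → 1  (bit 0 = 1)
bits b7..b0 = 11110001 = 241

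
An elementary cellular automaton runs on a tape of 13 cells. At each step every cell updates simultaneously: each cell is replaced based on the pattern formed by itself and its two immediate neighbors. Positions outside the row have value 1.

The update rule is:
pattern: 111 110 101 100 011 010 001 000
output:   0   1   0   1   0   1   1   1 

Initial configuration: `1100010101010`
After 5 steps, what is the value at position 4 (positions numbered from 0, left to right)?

0111110101010
0000010101010
1111110101010
0000010101010  (repeats step 2; period 2)
step 5: 1111110101010
position 4 holds 1

1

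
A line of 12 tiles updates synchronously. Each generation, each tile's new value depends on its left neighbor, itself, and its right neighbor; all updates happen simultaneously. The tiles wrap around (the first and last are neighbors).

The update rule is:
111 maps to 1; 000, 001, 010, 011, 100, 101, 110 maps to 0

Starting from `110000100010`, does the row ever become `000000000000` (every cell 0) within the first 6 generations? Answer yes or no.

yes

generation 1: 000000000000
all cells are 0 at generation 1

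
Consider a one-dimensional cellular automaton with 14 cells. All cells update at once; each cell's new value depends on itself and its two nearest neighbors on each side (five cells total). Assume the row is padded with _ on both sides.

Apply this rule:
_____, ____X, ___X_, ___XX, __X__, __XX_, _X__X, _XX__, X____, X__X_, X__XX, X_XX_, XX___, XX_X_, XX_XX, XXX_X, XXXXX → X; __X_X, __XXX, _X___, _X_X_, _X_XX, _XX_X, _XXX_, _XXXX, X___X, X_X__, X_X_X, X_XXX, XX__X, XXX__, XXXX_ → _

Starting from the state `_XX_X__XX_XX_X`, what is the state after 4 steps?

XXXX____XXX_XX

XX_X_XXX_XX_X_
X_X____XXX_X__
____XXX__XX__X
XXXX____XXX_XX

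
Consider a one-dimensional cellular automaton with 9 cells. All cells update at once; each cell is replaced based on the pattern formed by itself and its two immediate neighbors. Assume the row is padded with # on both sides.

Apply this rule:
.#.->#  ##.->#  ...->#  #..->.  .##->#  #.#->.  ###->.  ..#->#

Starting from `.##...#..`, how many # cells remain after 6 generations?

5

generation 1: .##.###.#
generation 2: .##.#.#.#
generation 3: .##.#.#.#  (fixed point — unchanged through generation 6)
count of #: 5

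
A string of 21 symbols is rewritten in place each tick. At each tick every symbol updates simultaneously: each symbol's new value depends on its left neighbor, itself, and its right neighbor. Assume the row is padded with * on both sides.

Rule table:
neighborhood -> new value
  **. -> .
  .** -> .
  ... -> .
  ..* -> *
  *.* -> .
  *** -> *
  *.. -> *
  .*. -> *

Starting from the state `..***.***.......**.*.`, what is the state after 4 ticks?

**.*...*.*.....*...*.
*..**.**.**...***.**.
.**........*.*.*.....
...*......**.*.**...*

...*......**.*.**...*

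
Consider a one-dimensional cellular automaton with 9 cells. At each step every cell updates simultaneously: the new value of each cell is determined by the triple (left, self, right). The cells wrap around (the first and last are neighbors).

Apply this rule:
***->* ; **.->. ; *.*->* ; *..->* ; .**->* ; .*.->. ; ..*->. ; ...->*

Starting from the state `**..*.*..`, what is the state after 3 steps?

step 1: *.*..*.*.
step 2: .*.*..*.*
step 3: *.*.*..*.

*.*.*..*.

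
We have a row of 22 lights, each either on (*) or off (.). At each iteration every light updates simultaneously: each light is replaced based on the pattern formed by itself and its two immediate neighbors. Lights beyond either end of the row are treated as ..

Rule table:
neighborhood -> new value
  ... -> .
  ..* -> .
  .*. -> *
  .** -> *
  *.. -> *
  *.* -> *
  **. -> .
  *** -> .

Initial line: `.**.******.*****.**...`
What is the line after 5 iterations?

iteration 1: .*.**.....**....**.*..
iteration 2: .***.*....*.*...*.***.
iteration 3: .*..***...****..***..*
iteration 4: .**.*..*..*...*.*..*.*
iteration 5: .*.***.**.**..****.***

.*.***.**.**..****.***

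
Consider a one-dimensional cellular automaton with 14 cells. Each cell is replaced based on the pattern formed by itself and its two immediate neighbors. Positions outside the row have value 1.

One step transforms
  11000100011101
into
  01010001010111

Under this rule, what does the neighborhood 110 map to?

At position 1 the neighborhood is 110; the next row has 1 there.

1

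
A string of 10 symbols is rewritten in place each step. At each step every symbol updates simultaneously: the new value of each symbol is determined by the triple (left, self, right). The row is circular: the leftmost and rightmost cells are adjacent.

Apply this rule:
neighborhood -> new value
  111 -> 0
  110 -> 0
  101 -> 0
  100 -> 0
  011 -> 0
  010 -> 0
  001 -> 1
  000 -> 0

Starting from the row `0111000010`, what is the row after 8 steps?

1001000000

1000000100
0000001001
0000010010
0000100100
0001001000
0010010000
0100100000
1001000000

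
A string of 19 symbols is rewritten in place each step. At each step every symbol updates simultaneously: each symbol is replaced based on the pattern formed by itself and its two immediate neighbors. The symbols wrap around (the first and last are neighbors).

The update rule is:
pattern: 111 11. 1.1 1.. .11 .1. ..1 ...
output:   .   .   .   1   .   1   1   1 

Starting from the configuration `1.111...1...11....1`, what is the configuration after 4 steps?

.....1111111..1111.
11111.......11....1
.....1111111..1111.  (repeats step 1; period 2)
step 4: 11111.......11....1

11111.......11....1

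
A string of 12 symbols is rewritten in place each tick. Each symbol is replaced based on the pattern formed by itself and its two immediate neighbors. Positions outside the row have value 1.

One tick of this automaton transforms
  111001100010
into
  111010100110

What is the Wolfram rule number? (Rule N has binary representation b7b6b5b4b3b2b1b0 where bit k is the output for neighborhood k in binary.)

position 0: 111 → 1  (bit 7 = 1)
position 2: 110 → 1  (bit 6 = 1)
position 11: 101 → 0  (bit 5 = 0)
position 3: 100 → 0  (bit 4 = 0)
position 5: 011 → 0  (bit 3 = 0)
position 10: 010 → 1  (bit 2 = 1)
position 4: 001 → 1  (bit 1 = 1)
position 8: 000 → 0  (bit 0 = 0)
bits b7..b0 = 11000110 = 198

198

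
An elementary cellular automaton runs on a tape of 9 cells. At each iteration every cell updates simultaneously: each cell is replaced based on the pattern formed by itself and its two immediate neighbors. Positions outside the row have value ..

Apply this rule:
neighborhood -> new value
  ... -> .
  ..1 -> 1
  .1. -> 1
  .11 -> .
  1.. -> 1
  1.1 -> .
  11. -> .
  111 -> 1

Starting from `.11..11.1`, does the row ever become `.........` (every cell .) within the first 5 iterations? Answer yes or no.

1..11...1
111..1.11
.1.111...
11..1.1..
..111.11.
iteration 5 is ..111.11., still not uniform .

no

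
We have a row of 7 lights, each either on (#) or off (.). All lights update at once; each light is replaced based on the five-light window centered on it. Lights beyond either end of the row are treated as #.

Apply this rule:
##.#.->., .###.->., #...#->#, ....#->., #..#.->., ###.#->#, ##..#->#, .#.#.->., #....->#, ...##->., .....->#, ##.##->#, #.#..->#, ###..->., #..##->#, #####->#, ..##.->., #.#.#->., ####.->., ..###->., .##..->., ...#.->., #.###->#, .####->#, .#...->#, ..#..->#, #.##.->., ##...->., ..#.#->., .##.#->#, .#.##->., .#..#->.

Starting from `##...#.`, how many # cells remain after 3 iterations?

iteration 1: ...#...
iteration 2: .#.###.
iteration 3: ...#.##
count of #: 3

3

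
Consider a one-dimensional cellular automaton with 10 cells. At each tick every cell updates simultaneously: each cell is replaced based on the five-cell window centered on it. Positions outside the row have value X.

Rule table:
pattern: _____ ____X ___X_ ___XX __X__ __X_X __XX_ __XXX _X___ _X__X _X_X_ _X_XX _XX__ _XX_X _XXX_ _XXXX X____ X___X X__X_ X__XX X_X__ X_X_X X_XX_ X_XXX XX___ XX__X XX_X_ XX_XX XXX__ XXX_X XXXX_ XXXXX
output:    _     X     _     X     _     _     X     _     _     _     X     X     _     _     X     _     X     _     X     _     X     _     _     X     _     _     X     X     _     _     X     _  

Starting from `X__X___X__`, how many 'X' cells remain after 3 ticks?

4

__X_______
_X__X___XX
XX_X___X__
count of X: 4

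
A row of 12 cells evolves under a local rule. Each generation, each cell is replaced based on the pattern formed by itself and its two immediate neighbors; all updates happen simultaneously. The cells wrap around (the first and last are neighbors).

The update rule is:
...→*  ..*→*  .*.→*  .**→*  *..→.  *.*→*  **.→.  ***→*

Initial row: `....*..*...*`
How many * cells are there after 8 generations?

generation 1: .****.**.***
generation 2: ****.**.***.
generation 3: ***.**.***.*
generation 4: **.**.***.**
generation 5: *.**.***.***
generation 6: .**.***.****
generation 7: **.***.****.
generation 8: *.***.****.*
count of *: 9

9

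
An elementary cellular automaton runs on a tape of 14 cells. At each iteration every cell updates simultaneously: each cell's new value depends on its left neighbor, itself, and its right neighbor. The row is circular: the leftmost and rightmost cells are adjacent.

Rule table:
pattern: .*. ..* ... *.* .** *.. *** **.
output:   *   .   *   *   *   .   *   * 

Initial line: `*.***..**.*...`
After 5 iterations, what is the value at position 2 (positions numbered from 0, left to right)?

*

iteration 1: *****..****.*.
iteration 2: *****..*******
iteration 3: *****..*******  (fixed point — unchanged through iteration 5)
position 2 holds *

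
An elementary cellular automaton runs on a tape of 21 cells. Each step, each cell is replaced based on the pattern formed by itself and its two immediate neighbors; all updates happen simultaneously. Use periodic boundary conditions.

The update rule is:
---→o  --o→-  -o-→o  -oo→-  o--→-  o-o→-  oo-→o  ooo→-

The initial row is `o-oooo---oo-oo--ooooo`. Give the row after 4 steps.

o--o-o-o--o--o-ooo-o-

o----o-o--o--o-------
o-oo-o-o--o--o-ooooo-
o--o-o-o--o--o-----o-
o--o-o-o--o--o-ooo-o-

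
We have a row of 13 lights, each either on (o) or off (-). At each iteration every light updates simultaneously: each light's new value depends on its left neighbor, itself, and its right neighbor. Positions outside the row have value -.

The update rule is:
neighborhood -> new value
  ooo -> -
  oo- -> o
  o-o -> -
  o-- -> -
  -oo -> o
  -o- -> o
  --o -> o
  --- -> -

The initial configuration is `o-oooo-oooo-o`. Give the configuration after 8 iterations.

o-o-oo-o-oo-o

o-o--o-o--o-o
o-o-oo-o-oo-o
o-o-oo-o-oo-o  (fixed point — unchanged through iteration 8)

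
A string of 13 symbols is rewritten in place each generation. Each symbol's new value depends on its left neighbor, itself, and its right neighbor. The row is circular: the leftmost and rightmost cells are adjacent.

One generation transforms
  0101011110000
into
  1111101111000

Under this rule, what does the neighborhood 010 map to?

At position 1 the neighborhood is 010; the next row has 1 there.

1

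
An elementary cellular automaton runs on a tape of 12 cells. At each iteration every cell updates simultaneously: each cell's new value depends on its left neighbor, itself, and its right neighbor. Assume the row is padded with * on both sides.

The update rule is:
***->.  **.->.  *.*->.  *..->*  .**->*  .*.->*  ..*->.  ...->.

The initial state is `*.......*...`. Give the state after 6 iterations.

.*......**..
.**.....*.*.
.*.*....*.*.
.*.**...*.*.
.*.*.*..*.*.
.*.*.**.*.*.

.*.*.**.*.*.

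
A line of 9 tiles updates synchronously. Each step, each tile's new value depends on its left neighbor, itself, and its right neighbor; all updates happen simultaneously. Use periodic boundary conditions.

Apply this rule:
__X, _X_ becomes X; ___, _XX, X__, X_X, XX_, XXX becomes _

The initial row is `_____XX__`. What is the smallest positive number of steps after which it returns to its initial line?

____X____
___XX____
__X______
_XX______
X________
X_______X
_______X_
______XX_
_____X___
____XX___
___X_____
__XX_____
_X_______
XX_______
________X
_______XX
______X__
_____XX__

18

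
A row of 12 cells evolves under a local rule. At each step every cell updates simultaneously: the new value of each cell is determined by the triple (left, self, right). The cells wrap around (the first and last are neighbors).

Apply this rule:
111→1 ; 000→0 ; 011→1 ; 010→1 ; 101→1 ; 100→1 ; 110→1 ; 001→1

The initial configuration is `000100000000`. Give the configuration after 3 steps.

111111100000

001110000000
011111000000
111111100000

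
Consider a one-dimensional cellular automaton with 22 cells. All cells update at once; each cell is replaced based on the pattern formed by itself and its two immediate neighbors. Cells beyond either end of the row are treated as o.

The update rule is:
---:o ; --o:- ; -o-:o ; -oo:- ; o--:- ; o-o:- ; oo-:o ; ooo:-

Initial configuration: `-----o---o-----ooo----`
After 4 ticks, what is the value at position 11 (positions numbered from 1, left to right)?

-

-ooo-o-o-o-ooo---o-oo-
---o-o-o-o---o-o-o--o-
-o-o-o-o-o-o-o-o-o--o-
-o-o-o-o-o-o-o-o-o--o-
position 11 holds -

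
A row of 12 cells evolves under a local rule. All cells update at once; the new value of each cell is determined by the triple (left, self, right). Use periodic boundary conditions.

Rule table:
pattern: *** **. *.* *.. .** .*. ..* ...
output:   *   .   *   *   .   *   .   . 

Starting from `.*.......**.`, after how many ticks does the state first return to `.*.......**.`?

12

.**........*
*..*.......*
.*.**.......
.**..*......
...*.**.....
...**..*....
.....*.**...
.....**..*..
.......*.**.
.......**..*
*........*.*
.*.......**.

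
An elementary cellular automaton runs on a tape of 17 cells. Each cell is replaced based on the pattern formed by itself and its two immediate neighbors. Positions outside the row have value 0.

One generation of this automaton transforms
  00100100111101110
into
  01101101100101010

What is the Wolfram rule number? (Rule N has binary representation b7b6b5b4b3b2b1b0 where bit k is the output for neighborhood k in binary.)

position 9: 111 → 0  (bit 7 = 0)
position 11: 110 → 1  (bit 6 = 1)
position 12: 101 → 0  (bit 5 = 0)
position 3: 100 → 0  (bit 4 = 0)
position 8: 011 → 1  (bit 3 = 1)
position 2: 010 → 1  (bit 2 = 1)
position 1: 001 → 1  (bit 1 = 1)
position 0: 000 → 0  (bit 0 = 0)
bits b7..b0 = 01001110 = 78

78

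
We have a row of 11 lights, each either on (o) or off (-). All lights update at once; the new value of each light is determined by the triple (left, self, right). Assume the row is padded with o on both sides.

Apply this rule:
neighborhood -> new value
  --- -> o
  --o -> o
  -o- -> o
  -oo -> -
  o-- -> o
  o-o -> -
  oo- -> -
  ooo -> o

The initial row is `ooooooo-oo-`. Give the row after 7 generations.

oooooo-----
ooooo-ooooo
oooo---oooo
ooo-ooo-ooo
oo---o---oo
o-ooooooo-o
---ooooo---

---ooooo---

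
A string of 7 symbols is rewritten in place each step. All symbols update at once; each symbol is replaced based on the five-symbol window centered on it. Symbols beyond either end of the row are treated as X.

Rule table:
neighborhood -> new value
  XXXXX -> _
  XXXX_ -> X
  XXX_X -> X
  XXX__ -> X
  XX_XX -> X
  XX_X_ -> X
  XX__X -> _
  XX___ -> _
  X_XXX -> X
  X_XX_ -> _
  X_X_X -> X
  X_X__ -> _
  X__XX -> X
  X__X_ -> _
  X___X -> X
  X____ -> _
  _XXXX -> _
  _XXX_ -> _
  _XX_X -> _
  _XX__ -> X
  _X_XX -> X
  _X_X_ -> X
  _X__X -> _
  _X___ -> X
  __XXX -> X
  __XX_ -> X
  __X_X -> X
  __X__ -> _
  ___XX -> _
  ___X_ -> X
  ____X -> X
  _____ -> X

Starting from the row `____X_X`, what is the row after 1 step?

__XXXXX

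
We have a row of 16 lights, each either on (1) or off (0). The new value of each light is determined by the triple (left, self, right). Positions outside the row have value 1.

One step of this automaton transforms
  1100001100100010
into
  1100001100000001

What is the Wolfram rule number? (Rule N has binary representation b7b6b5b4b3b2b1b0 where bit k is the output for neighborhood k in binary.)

position 0: 111 → 1  (bit 7 = 1)
position 1: 110 → 1  (bit 6 = 1)
position 15: 101 → 1  (bit 5 = 1)
position 2: 100 → 0  (bit 4 = 0)
position 6: 011 → 1  (bit 3 = 1)
position 10: 010 → 0  (bit 2 = 0)
position 5: 001 → 0  (bit 1 = 0)
position 3: 000 → 0  (bit 0 = 0)
bits b7..b0 = 11101000 = 232

232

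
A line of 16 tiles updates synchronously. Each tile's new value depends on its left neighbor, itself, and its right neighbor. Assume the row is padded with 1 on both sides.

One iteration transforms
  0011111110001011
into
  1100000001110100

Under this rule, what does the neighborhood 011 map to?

At position 2 the neighborhood is 011; the next row has 0 there.

0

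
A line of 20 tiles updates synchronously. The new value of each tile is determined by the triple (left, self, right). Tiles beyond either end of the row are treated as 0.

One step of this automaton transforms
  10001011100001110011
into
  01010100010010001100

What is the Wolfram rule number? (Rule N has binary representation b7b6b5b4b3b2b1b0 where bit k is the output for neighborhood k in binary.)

position 7: 111 → 0  (bit 7 = 0)
position 8: 110 → 0  (bit 6 = 0)
position 5: 101 → 1  (bit 5 = 1)
position 1: 100 → 1  (bit 4 = 1)
position 6: 011 → 0  (bit 3 = 0)
position 0: 010 → 0  (bit 2 = 0)
position 3: 001 → 1  (bit 1 = 1)
position 2: 000 → 0  (bit 0 = 0)
bits b7..b0 = 00110010 = 50

50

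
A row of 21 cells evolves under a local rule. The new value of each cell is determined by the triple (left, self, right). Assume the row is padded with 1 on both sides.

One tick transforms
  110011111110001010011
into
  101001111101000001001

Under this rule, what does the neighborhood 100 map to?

At position 2 the neighborhood is 100; the next row has 1 there.

1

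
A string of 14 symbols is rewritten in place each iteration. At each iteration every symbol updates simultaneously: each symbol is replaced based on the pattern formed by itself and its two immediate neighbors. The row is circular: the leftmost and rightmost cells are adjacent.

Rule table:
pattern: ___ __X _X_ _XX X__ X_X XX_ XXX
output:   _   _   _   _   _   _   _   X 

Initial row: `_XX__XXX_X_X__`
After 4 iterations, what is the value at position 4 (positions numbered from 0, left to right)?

iteration 1: ______X_______
iteration 2: ______________
iteration 3: ______________  (fixed point — unchanged through iteration 4)
position 4 holds _

_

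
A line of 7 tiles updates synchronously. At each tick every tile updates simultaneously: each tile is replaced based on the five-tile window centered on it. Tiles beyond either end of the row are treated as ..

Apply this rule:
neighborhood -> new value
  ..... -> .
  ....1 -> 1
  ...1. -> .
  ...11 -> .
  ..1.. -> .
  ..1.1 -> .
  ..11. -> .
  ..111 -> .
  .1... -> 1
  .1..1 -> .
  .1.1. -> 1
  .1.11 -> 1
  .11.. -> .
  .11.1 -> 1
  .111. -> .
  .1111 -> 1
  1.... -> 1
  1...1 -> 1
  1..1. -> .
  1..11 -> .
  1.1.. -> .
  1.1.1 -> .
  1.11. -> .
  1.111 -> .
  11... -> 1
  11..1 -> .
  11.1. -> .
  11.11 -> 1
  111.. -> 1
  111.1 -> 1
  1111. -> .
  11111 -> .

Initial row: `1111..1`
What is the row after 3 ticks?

1..1..1

.1.1...
..1.11.
1..1..1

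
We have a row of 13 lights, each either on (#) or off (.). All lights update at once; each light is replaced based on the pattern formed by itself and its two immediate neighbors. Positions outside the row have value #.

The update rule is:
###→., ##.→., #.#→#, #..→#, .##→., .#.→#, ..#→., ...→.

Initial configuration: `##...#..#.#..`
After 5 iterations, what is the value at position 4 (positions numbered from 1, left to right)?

..#..##.####.
#.##...#....#
.#..#..##....
###.##...#...
...#..#..##..
position 4 holds #

#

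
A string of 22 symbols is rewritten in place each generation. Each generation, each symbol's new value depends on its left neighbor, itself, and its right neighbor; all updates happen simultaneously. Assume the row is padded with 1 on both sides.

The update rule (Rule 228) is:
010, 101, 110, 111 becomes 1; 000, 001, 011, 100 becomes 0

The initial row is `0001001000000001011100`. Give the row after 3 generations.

0001001000000001101100
0001001000000000110100
0001001000000000011100

0001001000000000011100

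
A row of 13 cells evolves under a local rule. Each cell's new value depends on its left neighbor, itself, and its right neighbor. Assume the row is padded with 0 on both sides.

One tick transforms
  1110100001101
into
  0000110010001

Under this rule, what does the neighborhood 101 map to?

At position 3 the neighborhood is 101; the next row has 0 there.

0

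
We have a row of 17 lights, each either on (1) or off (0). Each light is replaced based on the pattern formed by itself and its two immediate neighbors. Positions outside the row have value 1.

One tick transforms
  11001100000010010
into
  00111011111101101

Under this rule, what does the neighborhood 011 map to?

1

At position 4 the neighborhood is 011; the next row has 1 there.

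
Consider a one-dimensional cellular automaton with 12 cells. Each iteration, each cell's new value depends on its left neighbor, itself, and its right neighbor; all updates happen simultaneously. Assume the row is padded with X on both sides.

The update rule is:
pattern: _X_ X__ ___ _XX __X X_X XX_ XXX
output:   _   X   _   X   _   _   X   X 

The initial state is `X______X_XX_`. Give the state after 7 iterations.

iteration 1: XX_______XX_
iteration 2: XXX______XX_
iteration 3: XXXX_____XX_
iteration 4: XXXXX____XX_
iteration 5: XXXXXX___XX_
iteration 6: XXXXXXX__XX_
iteration 7: XXXXXXXX_XX_

XXXXXXXX_XX_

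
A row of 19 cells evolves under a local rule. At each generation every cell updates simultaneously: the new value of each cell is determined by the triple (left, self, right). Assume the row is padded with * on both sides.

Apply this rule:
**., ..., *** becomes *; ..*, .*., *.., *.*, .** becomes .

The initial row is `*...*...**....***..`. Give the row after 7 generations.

*.*...*..*.**..**..
*...*.......*...*..
*.*...*****...*....
*...*..****.*...**.
*.*.....***...*..*.
*...***..**.*......
*.*..**...*...****.

*.*..**...*...****.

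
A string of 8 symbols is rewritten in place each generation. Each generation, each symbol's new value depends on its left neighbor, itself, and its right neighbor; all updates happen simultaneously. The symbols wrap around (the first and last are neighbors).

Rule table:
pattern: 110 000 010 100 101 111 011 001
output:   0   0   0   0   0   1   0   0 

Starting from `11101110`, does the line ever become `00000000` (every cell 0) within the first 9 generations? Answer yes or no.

yes

01000100
00000000
all cells are 0 at generation 2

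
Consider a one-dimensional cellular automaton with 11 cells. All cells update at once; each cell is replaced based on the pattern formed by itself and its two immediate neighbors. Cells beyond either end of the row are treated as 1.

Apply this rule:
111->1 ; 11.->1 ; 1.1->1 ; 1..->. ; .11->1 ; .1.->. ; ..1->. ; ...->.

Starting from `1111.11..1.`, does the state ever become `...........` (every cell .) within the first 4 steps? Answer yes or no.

1111111...1
1111111...1  (fixed point — unchanged through step 4)
step 4 is 1111111...1, still not uniform .

no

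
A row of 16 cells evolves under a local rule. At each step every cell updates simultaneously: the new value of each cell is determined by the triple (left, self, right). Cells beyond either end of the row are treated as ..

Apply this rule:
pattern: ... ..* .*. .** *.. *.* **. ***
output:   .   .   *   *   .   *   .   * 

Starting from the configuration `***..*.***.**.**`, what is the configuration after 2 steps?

*....***.**.**..

step 1: **...****.**.**.
step 2: *....***.**.**..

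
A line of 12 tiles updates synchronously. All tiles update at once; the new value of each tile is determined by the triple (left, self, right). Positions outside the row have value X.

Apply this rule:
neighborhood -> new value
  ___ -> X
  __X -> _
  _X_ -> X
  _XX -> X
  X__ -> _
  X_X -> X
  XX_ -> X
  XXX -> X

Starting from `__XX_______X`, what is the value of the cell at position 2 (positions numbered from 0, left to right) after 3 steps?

X

step 1: __XX_XXXXX_X
step 2: __XXXXXXXXXX
step 3: __XXXXXXXXXX
position 2 holds X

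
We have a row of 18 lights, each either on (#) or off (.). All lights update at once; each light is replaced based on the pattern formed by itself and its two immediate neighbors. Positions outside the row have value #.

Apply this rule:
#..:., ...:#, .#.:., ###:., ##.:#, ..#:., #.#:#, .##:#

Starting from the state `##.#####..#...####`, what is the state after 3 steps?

.###...#....#.#...
##.#.#...##..#..#.
.##.#..#.##......#

.##.#..#.##......#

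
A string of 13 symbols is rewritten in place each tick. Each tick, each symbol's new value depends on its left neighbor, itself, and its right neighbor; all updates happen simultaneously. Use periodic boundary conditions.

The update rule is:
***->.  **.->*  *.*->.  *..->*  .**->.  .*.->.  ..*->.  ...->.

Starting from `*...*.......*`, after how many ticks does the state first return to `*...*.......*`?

13

**...*.......
.**...*......
..**...*.....
...**...*....
....**...*...
.....**...*..
......**...*.
.......**...*
*.......**...
.*.......**..
..*.......**.
...*.......**
*...*.......*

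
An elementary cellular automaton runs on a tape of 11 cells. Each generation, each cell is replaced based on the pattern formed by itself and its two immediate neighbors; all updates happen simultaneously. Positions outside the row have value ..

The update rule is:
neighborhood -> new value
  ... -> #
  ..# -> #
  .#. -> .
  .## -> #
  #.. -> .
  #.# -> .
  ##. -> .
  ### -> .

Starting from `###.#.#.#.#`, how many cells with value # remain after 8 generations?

6

generation 1: #..........
generation 2: ..#########
generation 3: ###........
generation 4: #...#######
generation 5: ..###......
generation 6: ###...#####
generation 7: #...###....
generation 8: ..###...###
count of #: 6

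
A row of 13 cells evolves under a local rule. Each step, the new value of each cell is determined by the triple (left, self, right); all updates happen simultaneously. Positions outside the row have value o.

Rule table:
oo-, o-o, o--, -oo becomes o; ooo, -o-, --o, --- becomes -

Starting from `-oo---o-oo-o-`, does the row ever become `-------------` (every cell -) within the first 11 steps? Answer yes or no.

no

oooo---oooo-o
---oo--o--ooo
o--ooo--o-o--
oo-o-oo--o-o-
-oo-oooo--o-o
ooooo--oo--oo
----oo-ooo-o-
o---oooo-oo-o
oo--o--oooooo
-oo--o-o-----
oooo--o-o----
step 11 is oooo--o-o----, still not uniform -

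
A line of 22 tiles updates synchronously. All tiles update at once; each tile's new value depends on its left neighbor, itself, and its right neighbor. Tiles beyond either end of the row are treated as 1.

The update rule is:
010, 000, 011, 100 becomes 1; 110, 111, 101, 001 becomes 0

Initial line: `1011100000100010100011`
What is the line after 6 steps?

1011010000100010100010

0010011110111010111010
1011010000100010100010
0010011110111010111010  (repeats step 1; period 2)
step 6: 1011010000100010100010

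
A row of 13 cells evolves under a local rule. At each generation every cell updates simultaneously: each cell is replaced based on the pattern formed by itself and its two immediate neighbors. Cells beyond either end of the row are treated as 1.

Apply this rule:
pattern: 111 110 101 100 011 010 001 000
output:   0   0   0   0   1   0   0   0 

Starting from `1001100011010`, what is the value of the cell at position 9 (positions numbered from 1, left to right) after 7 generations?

0

0001000010000
0000000000000
0000000000000  (fixed point — unchanged through generation 7)
position 9 holds 0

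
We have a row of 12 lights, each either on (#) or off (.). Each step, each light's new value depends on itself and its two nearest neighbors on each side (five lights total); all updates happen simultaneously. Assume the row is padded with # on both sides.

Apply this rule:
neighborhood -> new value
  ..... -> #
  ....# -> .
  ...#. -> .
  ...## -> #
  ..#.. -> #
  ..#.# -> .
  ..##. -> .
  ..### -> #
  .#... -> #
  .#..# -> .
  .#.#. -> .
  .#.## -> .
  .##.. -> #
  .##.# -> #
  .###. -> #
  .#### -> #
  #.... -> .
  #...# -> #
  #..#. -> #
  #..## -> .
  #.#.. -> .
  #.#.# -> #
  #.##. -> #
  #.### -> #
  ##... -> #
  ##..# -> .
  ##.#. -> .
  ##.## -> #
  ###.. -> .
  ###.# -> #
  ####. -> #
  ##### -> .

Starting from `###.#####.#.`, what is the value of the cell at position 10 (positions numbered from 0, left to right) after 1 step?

.#####.##.#.
position 10 holds #

#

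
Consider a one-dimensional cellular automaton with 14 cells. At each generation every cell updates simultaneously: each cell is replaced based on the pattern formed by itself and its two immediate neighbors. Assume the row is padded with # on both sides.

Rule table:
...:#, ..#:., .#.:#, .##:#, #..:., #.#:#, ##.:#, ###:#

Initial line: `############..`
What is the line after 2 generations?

############..

############..  (fixed point — unchanged through generation 2)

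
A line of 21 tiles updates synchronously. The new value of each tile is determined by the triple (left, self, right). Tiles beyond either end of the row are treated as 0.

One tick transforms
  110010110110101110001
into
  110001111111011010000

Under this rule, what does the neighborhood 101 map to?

At position 5 the neighborhood is 101; the next row has 1 there.

1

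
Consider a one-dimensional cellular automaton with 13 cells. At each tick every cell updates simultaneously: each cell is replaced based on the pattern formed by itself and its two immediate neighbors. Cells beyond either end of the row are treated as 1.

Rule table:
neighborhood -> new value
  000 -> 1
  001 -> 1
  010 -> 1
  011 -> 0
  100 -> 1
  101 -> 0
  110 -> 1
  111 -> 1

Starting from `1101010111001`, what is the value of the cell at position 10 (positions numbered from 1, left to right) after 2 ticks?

1101010011110
1101011101110
position 10 holds 1

1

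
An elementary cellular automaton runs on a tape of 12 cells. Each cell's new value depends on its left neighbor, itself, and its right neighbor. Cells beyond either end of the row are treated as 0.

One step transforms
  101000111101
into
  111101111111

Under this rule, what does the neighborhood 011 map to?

1

At position 6 the neighborhood is 011; the next row has 1 there.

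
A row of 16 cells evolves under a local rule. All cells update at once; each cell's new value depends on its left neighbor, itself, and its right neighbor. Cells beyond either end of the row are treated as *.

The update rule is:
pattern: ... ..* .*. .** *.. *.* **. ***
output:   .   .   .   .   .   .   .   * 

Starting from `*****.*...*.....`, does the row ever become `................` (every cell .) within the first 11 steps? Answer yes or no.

step 1: ****............
step 2: ***.............
step 3: **..............
step 4: *...............
step 5: ................
all cells are . at step 5

yes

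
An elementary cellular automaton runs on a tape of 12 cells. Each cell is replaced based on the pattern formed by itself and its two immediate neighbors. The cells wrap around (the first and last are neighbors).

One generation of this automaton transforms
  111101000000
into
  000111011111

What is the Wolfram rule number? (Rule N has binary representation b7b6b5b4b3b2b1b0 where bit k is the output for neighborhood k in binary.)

103

position 1: 111 → 0  (bit 7 = 0)
position 3: 110 → 1  (bit 6 = 1)
position 4: 101 → 1  (bit 5 = 1)
position 6: 100 → 0  (bit 4 = 0)
position 0: 011 → 0  (bit 3 = 0)
position 5: 010 → 1  (bit 2 = 1)
position 11: 001 → 1  (bit 1 = 1)
position 7: 000 → 1  (bit 0 = 1)
bits b7..b0 = 01100111 = 103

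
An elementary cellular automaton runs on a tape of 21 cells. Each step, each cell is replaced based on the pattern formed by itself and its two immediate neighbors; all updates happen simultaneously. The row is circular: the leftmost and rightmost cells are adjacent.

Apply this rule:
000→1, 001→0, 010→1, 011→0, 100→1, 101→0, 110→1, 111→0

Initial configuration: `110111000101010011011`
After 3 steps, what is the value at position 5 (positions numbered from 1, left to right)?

010001110101011001000
011100010101001101111
000111010101100100001
position 5 holds 1

1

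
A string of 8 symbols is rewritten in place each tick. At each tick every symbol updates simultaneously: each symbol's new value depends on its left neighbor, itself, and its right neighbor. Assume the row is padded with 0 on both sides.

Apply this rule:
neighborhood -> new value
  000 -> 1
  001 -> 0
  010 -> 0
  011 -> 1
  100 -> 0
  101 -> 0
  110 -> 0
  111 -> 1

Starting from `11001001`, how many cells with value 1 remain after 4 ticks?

4

10000000
00111111
10111110
00111100
count of 1: 4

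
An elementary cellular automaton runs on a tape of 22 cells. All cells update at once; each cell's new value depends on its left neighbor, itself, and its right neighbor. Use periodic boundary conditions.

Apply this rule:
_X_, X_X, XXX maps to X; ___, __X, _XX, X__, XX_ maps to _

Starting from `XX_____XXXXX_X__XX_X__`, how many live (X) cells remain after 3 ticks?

3

________XXX_XX____XX__
_________X_X__________
_________XXX__________
count of X: 3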